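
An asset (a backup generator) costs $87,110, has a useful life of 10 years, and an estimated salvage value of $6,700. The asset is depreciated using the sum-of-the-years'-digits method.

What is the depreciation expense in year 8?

$4,386

Depreciable base = $87,110 − $6,700 = $80,410.
Sum of the years' digits = 10+9+8+7+6+5+4+3+2+1 = 55.
Year 1: $80,410 × 10/55 = $14,620. Book value $72,490.
Year 2: $80,410 × 9/55 = $13,158. Book value $59,332.
Year 3: $80,410 × 8/55 = $11,696. Book value $47,636.
Year 4: $80,410 × 7/55 = $10,234. Book value $37,402.
Year 5: $80,410 × 6/55 = $8,772. Book value $28,630.
Year 6: $80,410 × 5/55 = $7,310. Book value $21,320.
Year 7: $80,410 × 4/55 = $5,848. Book value $15,472.
Year 8: $80,410 × 3/55 = $4,386. Book value $11,086.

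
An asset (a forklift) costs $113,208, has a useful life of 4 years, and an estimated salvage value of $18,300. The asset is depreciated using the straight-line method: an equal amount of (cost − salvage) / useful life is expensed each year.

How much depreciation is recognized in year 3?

$23,727

Depreciable base = $113,208 − $18,300 = $94,908.
Annual expense = $94,908 / 4 = $23,727.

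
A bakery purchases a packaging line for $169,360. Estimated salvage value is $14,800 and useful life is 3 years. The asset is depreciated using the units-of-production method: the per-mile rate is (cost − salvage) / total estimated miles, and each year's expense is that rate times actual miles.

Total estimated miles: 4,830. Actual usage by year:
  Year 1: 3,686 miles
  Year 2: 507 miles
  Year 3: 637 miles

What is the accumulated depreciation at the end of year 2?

Depreciable base = $169,360 − $14,800 = $154,560.
Rate = $154,560 / 4,830 miles = $32 per mile.
Year 1: 3,686 × $32 = $117,952. Book value $51,408.
Year 2: 507 × $32 = $16,224. Book value $35,184.
Accumulated through year 2 = $169,360 − $35,184 = $134,176.

$134,176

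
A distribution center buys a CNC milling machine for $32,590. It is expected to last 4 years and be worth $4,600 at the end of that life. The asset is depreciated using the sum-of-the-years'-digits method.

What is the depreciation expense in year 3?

$5,598

Depreciable base = $32,590 − $4,600 = $27,990.
Sum of the years' digits = 4+3+2+1 = 10.
Year 1: $27,990 × 4/10 = $11,196. Book value $21,394.
Year 2: $27,990 × 3/10 = $8,397. Book value $12,997.
Year 3: $27,990 × 2/10 = $5,598. Book value $7,399.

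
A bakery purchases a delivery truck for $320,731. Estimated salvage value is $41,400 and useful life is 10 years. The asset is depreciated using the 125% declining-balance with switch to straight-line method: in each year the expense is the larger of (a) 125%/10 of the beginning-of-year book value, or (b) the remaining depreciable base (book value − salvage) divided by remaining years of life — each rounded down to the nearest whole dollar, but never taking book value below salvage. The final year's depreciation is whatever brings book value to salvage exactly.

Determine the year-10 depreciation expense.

Depreciable base = $320,731 − $41,400 = $279,331.
Year 1: DB = ⌊$320,731 × 125%/10⌋ = $40,091; SL = ⌊$279,331/10⌋ = $27,933 → take DB $40,091. Book value $280,640.
Year 2: DB = ⌊$280,640 × 125%/10⌋ = $35,080; SL = ⌊$239,240/9⌋ = $26,582 → take DB $35,080. Book value $245,560.
Year 3: DB = ⌊$245,560 × 125%/10⌋ = $30,695; SL = ⌊$204,160/8⌋ = $25,520 → take DB $30,695. Book value $214,865.
Year 4: DB = ⌊$214,865 × 125%/10⌋ = $26,858; SL = ⌊$173,465/7⌋ = $24,780 → take DB $26,858. Book value $188,007.
Year 5: DB = ⌊$188,007 × 125%/10⌋ = $23,500; SL = ⌊$146,607/6⌋ = $24,434 → take SL $24,434. Book value $163,573.
Year 6: DB = ⌊$163,573 × 125%/10⌋ = $20,446; SL = ⌊$122,173/5⌋ = $24,434 → take SL $24,434. Book value $139,139.
Year 7: DB = ⌊$139,139 × 125%/10⌋ = $17,392; SL = ⌊$97,739/4⌋ = $24,434 → take SL $24,434. Book value $114,705.
Year 8: DB = ⌊$114,705 × 125%/10⌋ = $14,338; SL = ⌊$73,305/3⌋ = $24,435 → take SL $24,435. Book value $90,270.
Year 9: DB = ⌊$90,270 × 125%/10⌋ = $11,283; SL = ⌊$48,870/2⌋ = $24,435 → take SL $24,435. Book value $65,835.
Year 10 (final): $65,835 − $41,400 = $24,435. Book value $41,400.

$24,435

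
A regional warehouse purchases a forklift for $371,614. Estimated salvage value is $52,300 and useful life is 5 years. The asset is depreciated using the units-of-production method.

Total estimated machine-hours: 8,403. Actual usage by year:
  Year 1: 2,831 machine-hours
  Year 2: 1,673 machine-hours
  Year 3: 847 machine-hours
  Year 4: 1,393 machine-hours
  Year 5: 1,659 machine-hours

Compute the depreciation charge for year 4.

$52,934

Depreciable base = $371,614 − $52,300 = $319,314.
Rate = $319,314 / 8,403 machine-hours = $38 per machine-hour.
Year 1: 2,831 × $38 = $107,578. Book value $264,036.
Year 2: 1,673 × $38 = $63,574. Book value $200,462.
Year 3: 847 × $38 = $32,186. Book value $168,276.
Year 4: 1,393 × $38 = $52,934. Book value $115,342.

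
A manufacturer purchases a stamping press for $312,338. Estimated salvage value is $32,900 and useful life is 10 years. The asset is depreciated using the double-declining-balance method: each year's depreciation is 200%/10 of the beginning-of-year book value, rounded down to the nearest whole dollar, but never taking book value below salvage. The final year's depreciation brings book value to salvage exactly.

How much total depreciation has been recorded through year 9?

$270,414

Depreciable base = $312,338 − $32,900 = $279,438.
Year 1: ⌊$312,338 × 200%/10⌋ = $62,467. Book value $249,871.
Year 2: ⌊$249,871 × 200%/10⌋ = $49,974. Book value $199,897.
Year 3: ⌊$199,897 × 200%/10⌋ = $39,979. Book value $159,918.
Year 4: ⌊$159,918 × 200%/10⌋ = $31,983. Book value $127,935.
Year 5: ⌊$127,935 × 200%/10⌋ = $25,587. Book value $102,348.
Year 6: ⌊$102,348 × 200%/10⌋ = $20,469. Book value $81,879.
Year 7: ⌊$81,879 × 200%/10⌋ = $16,375. Book value $65,504.
Year 8: ⌊$65,504 × 200%/10⌋ = $13,100. Book value $52,404.
Year 9: ⌊$52,404 × 200%/10⌋ = $10,480. Book value $41,924.
Accumulated through year 9 = $312,338 − $41,924 = $270,414.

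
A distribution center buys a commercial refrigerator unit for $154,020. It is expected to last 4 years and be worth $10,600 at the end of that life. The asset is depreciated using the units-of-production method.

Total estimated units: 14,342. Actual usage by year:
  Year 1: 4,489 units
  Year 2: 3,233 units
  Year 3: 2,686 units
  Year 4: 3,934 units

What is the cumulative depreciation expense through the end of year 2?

$77,220

Depreciable base = $154,020 − $10,600 = $143,420.
Rate = $143,420 / 14,342 units = $10 per unit.
Year 1: 4,489 × $10 = $44,890. Book value $109,130.
Year 2: 3,233 × $10 = $32,330. Book value $76,800.
Accumulated through year 2 = $154,020 − $76,800 = $77,220.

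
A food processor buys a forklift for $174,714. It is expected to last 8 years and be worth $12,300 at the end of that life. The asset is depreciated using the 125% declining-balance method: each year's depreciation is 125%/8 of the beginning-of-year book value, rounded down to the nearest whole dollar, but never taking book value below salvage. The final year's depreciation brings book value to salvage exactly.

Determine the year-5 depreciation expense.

Depreciable base = $174,714 − $12,300 = $162,414.
Year 1: ⌊$174,714 × 125%/8⌋ = $27,299. Book value $147,415.
Year 2: ⌊$147,415 × 125%/8⌋ = $23,033. Book value $124,382.
Year 3: ⌊$124,382 × 125%/8⌋ = $19,434. Book value $104,948.
Year 4: ⌊$104,948 × 125%/8⌋ = $16,398. Book value $88,550.
Year 5: ⌊$88,550 × 125%/8⌋ = $13,835. Book value $74,715.

$13,835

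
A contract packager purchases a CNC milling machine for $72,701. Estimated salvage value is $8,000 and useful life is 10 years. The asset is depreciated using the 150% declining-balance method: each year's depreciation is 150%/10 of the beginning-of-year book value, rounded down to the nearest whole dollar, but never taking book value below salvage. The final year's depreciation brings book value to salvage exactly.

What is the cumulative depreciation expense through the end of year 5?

Depreciable base = $72,701 − $8,000 = $64,701.
Year 1: ⌊$72,701 × 150%/10⌋ = $10,905. Book value $61,796.
Year 2: ⌊$61,796 × 150%/10⌋ = $9,269. Book value $52,527.
Year 3: ⌊$52,527 × 150%/10⌋ = $7,879. Book value $44,648.
Year 4: ⌊$44,648 × 150%/10⌋ = $6,697. Book value $37,951.
Year 5: ⌊$37,951 × 150%/10⌋ = $5,692. Book value $32,259.
Accumulated through year 5 = $72,701 − $32,259 = $40,442.

$40,442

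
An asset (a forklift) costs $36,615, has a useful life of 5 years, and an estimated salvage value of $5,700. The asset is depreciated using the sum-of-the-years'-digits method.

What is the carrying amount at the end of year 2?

$18,066

Depreciable base = $36,615 − $5,700 = $30,915.
Sum of the years' digits = 5+4+3+2+1 = 15.
Year 1: $30,915 × 5/15 = $10,305. Book value $26,310.
Year 2: $30,915 × 4/15 = $8,244. Book value $18,066.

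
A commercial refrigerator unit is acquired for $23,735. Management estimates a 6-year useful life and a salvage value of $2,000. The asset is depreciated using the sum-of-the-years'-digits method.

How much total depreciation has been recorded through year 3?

Depreciable base = $23,735 − $2,000 = $21,735.
Sum of the years' digits = 6+5+4+3+2+1 = 21.
Year 1: $21,735 × 6/21 = $6,210. Book value $17,525.
Year 2: $21,735 × 5/21 = $5,175. Book value $12,350.
Year 3: $21,735 × 4/21 = $4,140. Book value $8,210.
Accumulated through year 3 = $23,735 − $8,210 = $15,525.

$15,525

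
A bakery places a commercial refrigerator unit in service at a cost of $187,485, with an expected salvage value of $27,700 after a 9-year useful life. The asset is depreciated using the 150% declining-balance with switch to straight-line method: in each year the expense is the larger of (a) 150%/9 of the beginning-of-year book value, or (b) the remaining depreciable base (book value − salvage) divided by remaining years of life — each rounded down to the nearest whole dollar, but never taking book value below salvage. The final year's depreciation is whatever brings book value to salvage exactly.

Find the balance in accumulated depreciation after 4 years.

Depreciable base = $187,485 − $27,700 = $159,785.
Year 1: DB = ⌊$187,485 × 150%/9⌋ = $31,247; SL = ⌊$159,785/9⌋ = $17,753 → take DB $31,247. Book value $156,238.
Year 2: DB = ⌊$156,238 × 150%/9⌋ = $26,039; SL = ⌊$128,538/8⌋ = $16,067 → take DB $26,039. Book value $130,199.
Year 3: DB = ⌊$130,199 × 150%/9⌋ = $21,699; SL = ⌊$102,499/7⌋ = $14,642 → take DB $21,699. Book value $108,500.
Year 4: DB = ⌊$108,500 × 150%/9⌋ = $18,083; SL = ⌊$80,800/6⌋ = $13,466 → take DB $18,083. Book value $90,417.
Accumulated through year 4 = $187,485 − $90,417 = $97,068.

$97,068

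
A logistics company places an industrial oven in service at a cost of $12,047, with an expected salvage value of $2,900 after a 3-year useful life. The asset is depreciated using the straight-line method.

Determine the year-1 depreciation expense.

$3,049

Depreciable base = $12,047 − $2,900 = $9,147.
Annual expense = $9,147 / 3 = $3,049.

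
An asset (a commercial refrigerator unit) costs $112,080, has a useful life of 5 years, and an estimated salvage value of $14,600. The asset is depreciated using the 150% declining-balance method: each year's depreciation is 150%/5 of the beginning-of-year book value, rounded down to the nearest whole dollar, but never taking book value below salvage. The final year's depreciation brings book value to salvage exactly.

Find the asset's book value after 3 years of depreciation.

$38,444

Depreciable base = $112,080 − $14,600 = $97,480.
Year 1: ⌊$112,080 × 150%/5⌋ = $33,624. Book value $78,456.
Year 2: ⌊$78,456 × 150%/5⌋ = $23,536. Book value $54,920.
Year 3: ⌊$54,920 × 150%/5⌋ = $16,476. Book value $38,444.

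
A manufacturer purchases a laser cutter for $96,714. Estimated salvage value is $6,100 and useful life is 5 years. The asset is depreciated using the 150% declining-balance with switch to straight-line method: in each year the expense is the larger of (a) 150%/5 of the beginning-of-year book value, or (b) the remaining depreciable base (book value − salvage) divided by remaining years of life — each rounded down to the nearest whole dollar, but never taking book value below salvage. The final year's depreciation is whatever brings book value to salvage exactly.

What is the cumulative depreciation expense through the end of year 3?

$63,541

Depreciable base = $96,714 − $6,100 = $90,614.
Year 1: DB = ⌊$96,714 × 150%/5⌋ = $29,014; SL = ⌊$90,614/5⌋ = $18,122 → take DB $29,014. Book value $67,700.
Year 2: DB = ⌊$67,700 × 150%/5⌋ = $20,310; SL = ⌊$61,600/4⌋ = $15,400 → take DB $20,310. Book value $47,390.
Year 3: DB = ⌊$47,390 × 150%/5⌋ = $14,217; SL = ⌊$41,290/3⌋ = $13,763 → take DB $14,217. Book value $33,173.
Accumulated through year 3 = $96,714 − $33,173 = $63,541.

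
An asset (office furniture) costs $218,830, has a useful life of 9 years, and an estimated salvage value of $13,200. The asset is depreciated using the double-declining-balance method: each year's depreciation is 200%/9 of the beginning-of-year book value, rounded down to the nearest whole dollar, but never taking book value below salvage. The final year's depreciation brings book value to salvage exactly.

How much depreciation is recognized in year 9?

$16,108

Depreciable base = $218,830 − $13,200 = $205,630.
Year 1: ⌊$218,830 × 200%/9⌋ = $48,628. Book value $170,202.
Year 2: ⌊$170,202 × 200%/9⌋ = $37,822. Book value $132,380.
Year 3: ⌊$132,380 × 200%/9⌋ = $29,417. Book value $102,963.
Year 4: ⌊$102,963 × 200%/9⌋ = $22,880. Book value $80,083.
Year 5: ⌊$80,083 × 200%/9⌋ = $17,796. Book value $62,287.
Year 6: ⌊$62,287 × 200%/9⌋ = $13,841. Book value $48,446.
Year 7: ⌊$48,446 × 200%/9⌋ = $10,765. Book value $37,681.
Year 8: ⌊$37,681 × 200%/9⌋ = $8,373. Book value $29,308.
Year 9 (final): $29,308 − $13,200 = $16,108. Book value $13,200.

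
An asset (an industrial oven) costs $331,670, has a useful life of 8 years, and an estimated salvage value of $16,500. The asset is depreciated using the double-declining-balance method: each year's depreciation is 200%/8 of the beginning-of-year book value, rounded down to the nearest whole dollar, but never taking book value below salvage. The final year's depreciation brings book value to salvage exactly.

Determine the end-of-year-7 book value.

Depreciable base = $331,670 − $16,500 = $315,170.
Year 1: ⌊$331,670 × 200%/8⌋ = $82,917. Book value $248,753.
Year 2: ⌊$248,753 × 200%/8⌋ = $62,188. Book value $186,565.
Year 3: ⌊$186,565 × 200%/8⌋ = $46,641. Book value $139,924.
Year 4: ⌊$139,924 × 200%/8⌋ = $34,981. Book value $104,943.
Year 5: ⌊$104,943 × 200%/8⌋ = $26,235. Book value $78,708.
Year 6: ⌊$78,708 × 200%/8⌋ = $19,677. Book value $59,031.
Year 7: ⌊$59,031 × 200%/8⌋ = $14,757. Book value $44,274.

$44,274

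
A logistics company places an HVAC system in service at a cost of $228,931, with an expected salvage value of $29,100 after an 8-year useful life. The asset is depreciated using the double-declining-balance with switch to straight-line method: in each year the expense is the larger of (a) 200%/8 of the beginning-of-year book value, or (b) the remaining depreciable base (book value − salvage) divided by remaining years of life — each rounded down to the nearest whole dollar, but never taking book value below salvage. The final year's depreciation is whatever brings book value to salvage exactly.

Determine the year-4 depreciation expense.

Depreciable base = $228,931 − $29,100 = $199,831.
Year 1: DB = ⌊$228,931 × 200%/8⌋ = $57,232; SL = ⌊$199,831/8⌋ = $24,978 → take DB $57,232. Book value $171,699.
Year 2: DB = ⌊$171,699 × 200%/8⌋ = $42,924; SL = ⌊$142,599/7⌋ = $20,371 → take DB $42,924. Book value $128,775.
Year 3: DB = ⌊$128,775 × 200%/8⌋ = $32,193; SL = ⌊$99,675/6⌋ = $16,612 → take DB $32,193. Book value $96,582.
Year 4: DB = ⌊$96,582 × 200%/8⌋ = $24,145; SL = ⌊$67,482/5⌋ = $13,496 → take DB $24,145. Book value $72,437.

$24,145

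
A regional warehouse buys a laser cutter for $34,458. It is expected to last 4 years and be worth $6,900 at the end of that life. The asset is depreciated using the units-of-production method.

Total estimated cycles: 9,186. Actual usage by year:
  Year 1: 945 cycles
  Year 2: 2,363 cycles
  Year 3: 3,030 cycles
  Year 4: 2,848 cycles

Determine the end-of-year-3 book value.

$15,444

Depreciable base = $34,458 − $6,900 = $27,558.
Rate = $27,558 / 9,186 cycles = $3 per cycle.
Year 1: 945 × $3 = $2,835. Book value $31,623.
Year 2: 2,363 × $3 = $7,089. Book value $24,534.
Year 3: 3,030 × $3 = $9,090. Book value $15,444.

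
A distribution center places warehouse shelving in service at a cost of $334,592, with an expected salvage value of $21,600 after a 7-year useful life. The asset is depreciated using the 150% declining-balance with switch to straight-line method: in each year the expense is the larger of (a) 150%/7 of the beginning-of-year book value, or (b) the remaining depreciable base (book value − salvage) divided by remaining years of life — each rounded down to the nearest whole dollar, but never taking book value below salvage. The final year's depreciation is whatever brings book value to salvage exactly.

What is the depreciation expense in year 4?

Depreciable base = $334,592 − $21,600 = $312,992.
Year 1: DB = ⌊$334,592 × 150%/7⌋ = $71,698; SL = ⌊$312,992/7⌋ = $44,713 → take DB $71,698. Book value $262,894.
Year 2: DB = ⌊$262,894 × 150%/7⌋ = $56,334; SL = ⌊$241,294/6⌋ = $40,215 → take DB $56,334. Book value $206,560.
Year 3: DB = ⌊$206,560 × 150%/7⌋ = $44,262; SL = ⌊$184,960/5⌋ = $36,992 → take DB $44,262. Book value $162,298.
Year 4: DB = ⌊$162,298 × 150%/7⌋ = $34,778; SL = ⌊$140,698/4⌋ = $35,174 → take SL $35,174. Book value $127,124.

$35,174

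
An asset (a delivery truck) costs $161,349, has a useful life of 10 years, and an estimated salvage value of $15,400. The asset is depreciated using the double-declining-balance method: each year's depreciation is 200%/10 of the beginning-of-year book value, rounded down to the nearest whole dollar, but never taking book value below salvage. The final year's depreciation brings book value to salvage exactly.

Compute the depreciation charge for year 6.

Depreciable base = $161,349 − $15,400 = $145,949.
Year 1: ⌊$161,349 × 200%/10⌋ = $32,269. Book value $129,080.
Year 2: ⌊$129,080 × 200%/10⌋ = $25,816. Book value $103,264.
Year 3: ⌊$103,264 × 200%/10⌋ = $20,652. Book value $82,612.
Year 4: ⌊$82,612 × 200%/10⌋ = $16,522. Book value $66,090.
Year 5: ⌊$66,090 × 200%/10⌋ = $13,218. Book value $52,872.
Year 6: ⌊$52,872 × 200%/10⌋ = $10,574. Book value $42,298.

$10,574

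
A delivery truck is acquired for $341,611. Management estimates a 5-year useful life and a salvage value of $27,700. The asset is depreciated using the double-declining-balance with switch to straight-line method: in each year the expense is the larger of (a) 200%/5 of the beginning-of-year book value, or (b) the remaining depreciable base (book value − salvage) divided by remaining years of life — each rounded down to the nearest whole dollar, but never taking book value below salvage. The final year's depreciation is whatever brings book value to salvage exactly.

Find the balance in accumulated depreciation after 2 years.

Depreciable base = $341,611 − $27,700 = $313,911.
Year 1: DB = ⌊$341,611 × 200%/5⌋ = $136,644; SL = ⌊$313,911/5⌋ = $62,782 → take DB $136,644. Book value $204,967.
Year 2: DB = ⌊$204,967 × 200%/5⌋ = $81,986; SL = ⌊$177,267/4⌋ = $44,316 → take DB $81,986. Book value $122,981.
Accumulated through year 2 = $341,611 − $122,981 = $218,630.

$218,630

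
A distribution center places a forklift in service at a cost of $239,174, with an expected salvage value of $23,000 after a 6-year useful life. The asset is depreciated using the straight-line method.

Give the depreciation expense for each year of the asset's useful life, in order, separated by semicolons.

Depreciable base = $239,174 − $23,000 = $216,174.
Annual expense = $216,174 / 6 = $36,029.
End of year 1: book value $203,145.
End of year 2: book value $167,116.
End of year 3: book value $131,087.
End of year 4: book value $95,058.
End of year 5: book value $59,029.
End of year 6: book value $23,000.

$36,029; $36,029; $36,029; $36,029; $36,029; $36,029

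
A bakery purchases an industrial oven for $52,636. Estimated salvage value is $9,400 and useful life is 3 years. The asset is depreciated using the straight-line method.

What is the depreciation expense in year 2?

$14,412

Depreciable base = $52,636 − $9,400 = $43,236.
Annual expense = $43,236 / 3 = $14,412.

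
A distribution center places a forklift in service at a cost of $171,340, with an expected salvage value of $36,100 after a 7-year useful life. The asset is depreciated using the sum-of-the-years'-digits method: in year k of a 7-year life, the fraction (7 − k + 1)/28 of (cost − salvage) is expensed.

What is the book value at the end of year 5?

$50,590

Depreciable base = $171,340 − $36,100 = $135,240.
Sum of the years' digits = 7+6+5+4+3+2+1 = 28.
Year 1: $135,240 × 7/28 = $33,810. Book value $137,530.
Year 2: $135,240 × 6/28 = $28,980. Book value $108,550.
Year 3: $135,240 × 5/28 = $24,150. Book value $84,400.
Year 4: $135,240 × 4/28 = $19,320. Book value $65,080.
Year 5: $135,240 × 3/28 = $14,490. Book value $50,590.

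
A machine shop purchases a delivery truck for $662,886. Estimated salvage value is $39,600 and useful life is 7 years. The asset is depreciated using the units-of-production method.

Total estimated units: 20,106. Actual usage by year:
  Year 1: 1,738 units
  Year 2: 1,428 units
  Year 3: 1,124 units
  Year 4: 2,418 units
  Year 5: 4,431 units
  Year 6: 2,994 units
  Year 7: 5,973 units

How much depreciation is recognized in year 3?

$34,844

Depreciable base = $662,886 − $39,600 = $623,286.
Rate = $623,286 / 20,106 units = $31 per unit.
Year 1: 1,738 × $31 = $53,878. Book value $609,008.
Year 2: 1,428 × $31 = $44,268. Book value $564,740.
Year 3: 1,124 × $31 = $34,844. Book value $529,896.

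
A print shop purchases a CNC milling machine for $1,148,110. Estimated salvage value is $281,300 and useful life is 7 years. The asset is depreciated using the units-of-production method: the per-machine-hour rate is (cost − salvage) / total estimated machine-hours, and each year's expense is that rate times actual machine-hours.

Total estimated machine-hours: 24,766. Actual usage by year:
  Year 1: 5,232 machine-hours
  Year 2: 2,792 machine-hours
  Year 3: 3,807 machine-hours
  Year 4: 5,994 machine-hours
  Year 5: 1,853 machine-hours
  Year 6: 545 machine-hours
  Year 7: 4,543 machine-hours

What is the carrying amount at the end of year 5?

Depreciable base = $1,148,110 − $281,300 = $866,810.
Rate = $866,810 / 24,766 machine-hours = $35 per machine-hour.
Year 1: 5,232 × $35 = $183,120. Book value $964,990.
Year 2: 2,792 × $35 = $97,720. Book value $867,270.
Year 3: 3,807 × $35 = $133,245. Book value $734,025.
Year 4: 5,994 × $35 = $209,790. Book value $524,235.
Year 5: 1,853 × $35 = $64,855. Book value $459,380.

$459,380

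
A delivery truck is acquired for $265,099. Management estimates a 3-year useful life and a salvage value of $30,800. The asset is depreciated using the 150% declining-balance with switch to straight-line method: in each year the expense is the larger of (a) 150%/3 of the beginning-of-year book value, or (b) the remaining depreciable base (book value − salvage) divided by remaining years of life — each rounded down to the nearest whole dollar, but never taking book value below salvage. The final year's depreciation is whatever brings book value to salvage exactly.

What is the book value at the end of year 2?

$66,275

Depreciable base = $265,099 − $30,800 = $234,299.
Year 1: DB = ⌊$265,099 × 150%/3⌋ = $132,549; SL = ⌊$234,299/3⌋ = $78,099 → take DB $132,549. Book value $132,550.
Year 2: DB = ⌊$132,550 × 150%/3⌋ = $66,275; SL = ⌊$101,750/2⌋ = $50,875 → take DB $66,275. Book value $66,275.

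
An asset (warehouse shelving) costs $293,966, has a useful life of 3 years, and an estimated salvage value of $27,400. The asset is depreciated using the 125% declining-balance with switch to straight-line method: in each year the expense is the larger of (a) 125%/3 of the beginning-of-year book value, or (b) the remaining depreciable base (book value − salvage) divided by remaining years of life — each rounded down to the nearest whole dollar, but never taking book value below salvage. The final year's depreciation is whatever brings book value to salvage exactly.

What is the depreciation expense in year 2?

$72,040

Depreciable base = $293,966 − $27,400 = $266,566.
Year 1: DB = ⌊$293,966 × 125%/3⌋ = $122,485; SL = ⌊$266,566/3⌋ = $88,855 → take DB $122,485. Book value $171,481.
Year 2: DB = ⌊$171,481 × 125%/3⌋ = $71,450; SL = ⌊$144,081/2⌋ = $72,040 → take SL $72,040. Book value $99,441.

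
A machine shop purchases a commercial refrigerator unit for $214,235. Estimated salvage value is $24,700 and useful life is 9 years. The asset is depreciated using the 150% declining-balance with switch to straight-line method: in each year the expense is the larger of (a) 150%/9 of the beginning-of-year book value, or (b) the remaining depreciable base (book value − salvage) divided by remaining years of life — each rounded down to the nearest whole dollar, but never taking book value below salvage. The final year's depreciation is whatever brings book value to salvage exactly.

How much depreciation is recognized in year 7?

$15,349

Depreciable base = $214,235 − $24,700 = $189,535.
Year 1: DB = ⌊$214,235 × 150%/9⌋ = $35,705; SL = ⌊$189,535/9⌋ = $21,059 → take DB $35,705. Book value $178,530.
Year 2: DB = ⌊$178,530 × 150%/9⌋ = $29,755; SL = ⌊$153,830/8⌋ = $19,228 → take DB $29,755. Book value $148,775.
Year 3: DB = ⌊$148,775 × 150%/9⌋ = $24,795; SL = ⌊$124,075/7⌋ = $17,725 → take DB $24,795. Book value $123,980.
Year 4: DB = ⌊$123,980 × 150%/9⌋ = $20,663; SL = ⌊$99,280/6⌋ = $16,546 → take DB $20,663. Book value $103,317.
Year 5: DB = ⌊$103,317 × 150%/9⌋ = $17,219; SL = ⌊$78,617/5⌋ = $15,723 → take DB $17,219. Book value $86,098.
Year 6: DB = ⌊$86,098 × 150%/9⌋ = $14,349; SL = ⌊$61,398/4⌋ = $15,349 → take SL $15,349. Book value $70,749.
Year 7: DB = ⌊$70,749 × 150%/9⌋ = $11,791; SL = ⌊$46,049/3⌋ = $15,349 → take SL $15,349. Book value $55,400.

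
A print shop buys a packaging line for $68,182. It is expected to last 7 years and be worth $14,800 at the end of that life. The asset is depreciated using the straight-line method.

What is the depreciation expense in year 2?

$7,626

Depreciable base = $68,182 − $14,800 = $53,382.
Annual expense = $53,382 / 7 = $7,626.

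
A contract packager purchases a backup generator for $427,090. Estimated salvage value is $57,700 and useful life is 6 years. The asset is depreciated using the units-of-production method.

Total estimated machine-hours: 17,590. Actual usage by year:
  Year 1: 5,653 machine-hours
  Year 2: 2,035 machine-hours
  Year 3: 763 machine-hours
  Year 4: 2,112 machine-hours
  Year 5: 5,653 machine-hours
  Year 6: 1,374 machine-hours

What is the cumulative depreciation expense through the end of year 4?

$221,823

Depreciable base = $427,090 − $57,700 = $369,390.
Rate = $369,390 / 17,590 machine-hours = $21 per machine-hour.
Year 1: 5,653 × $21 = $118,713. Book value $308,377.
Year 2: 2,035 × $21 = $42,735. Book value $265,642.
Year 3: 763 × $21 = $16,023. Book value $249,619.
Year 4: 2,112 × $21 = $44,352. Book value $205,267.
Accumulated through year 4 = $427,090 − $205,267 = $221,823.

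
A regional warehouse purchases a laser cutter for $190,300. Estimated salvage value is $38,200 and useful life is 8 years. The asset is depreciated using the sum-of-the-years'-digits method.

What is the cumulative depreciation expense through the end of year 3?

$88,725

Depreciable base = $190,300 − $38,200 = $152,100.
Sum of the years' digits = 8+7+6+5+4+3+2+1 = 36.
Year 1: $152,100 × 8/36 = $33,800. Book value $156,500.
Year 2: $152,100 × 7/36 = $29,575. Book value $126,925.
Year 3: $152,100 × 6/36 = $25,350. Book value $101,575.
Accumulated through year 3 = $190,300 − $101,575 = $88,725.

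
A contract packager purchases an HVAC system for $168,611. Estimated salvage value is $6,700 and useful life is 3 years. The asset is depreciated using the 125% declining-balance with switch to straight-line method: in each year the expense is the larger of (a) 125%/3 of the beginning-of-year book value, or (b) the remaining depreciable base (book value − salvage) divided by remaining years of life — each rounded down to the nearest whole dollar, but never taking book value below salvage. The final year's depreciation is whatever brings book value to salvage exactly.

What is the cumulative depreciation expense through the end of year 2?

$116,082

Depreciable base = $168,611 − $6,700 = $161,911.
Year 1: DB = ⌊$168,611 × 125%/3⌋ = $70,254; SL = ⌊$161,911/3⌋ = $53,970 → take DB $70,254. Book value $98,357.
Year 2: DB = ⌊$98,357 × 125%/3⌋ = $40,982; SL = ⌊$91,657/2⌋ = $45,828 → take SL $45,828. Book value $52,529.
Accumulated through year 2 = $168,611 − $52,529 = $116,082.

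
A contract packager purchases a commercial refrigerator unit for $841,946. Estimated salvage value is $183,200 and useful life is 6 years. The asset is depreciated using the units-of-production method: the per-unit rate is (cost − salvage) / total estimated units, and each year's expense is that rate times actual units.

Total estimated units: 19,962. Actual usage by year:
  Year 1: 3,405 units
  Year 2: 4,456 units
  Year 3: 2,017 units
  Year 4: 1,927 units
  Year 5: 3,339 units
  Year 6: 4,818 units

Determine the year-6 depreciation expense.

Depreciable base = $841,946 − $183,200 = $658,746.
Rate = $658,746 / 19,962 units = $33 per unit.
Year 1: 3,405 × $33 = $112,365. Book value $729,581.
Year 2: 4,456 × $33 = $147,048. Book value $582,533.
Year 3: 2,017 × $33 = $66,561. Book value $515,972.
Year 4: 1,927 × $33 = $63,591. Book value $452,381.
Year 5: 3,339 × $33 = $110,187. Book value $342,194.
Year 6: 4,818 × $33 = $158,994. Book value $183,200.

$158,994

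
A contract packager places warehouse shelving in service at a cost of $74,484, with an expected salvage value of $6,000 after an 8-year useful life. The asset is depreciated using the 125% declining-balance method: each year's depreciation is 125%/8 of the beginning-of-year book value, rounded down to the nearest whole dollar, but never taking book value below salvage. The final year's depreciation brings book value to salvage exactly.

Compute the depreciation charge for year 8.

Depreciable base = $74,484 − $6,000 = $68,484.
Year 1: ⌊$74,484 × 125%/8⌋ = $11,638. Book value $62,846.
Year 2: ⌊$62,846 × 125%/8⌋ = $9,819. Book value $53,027.
Year 3: ⌊$53,027 × 125%/8⌋ = $8,285. Book value $44,742.
Year 4: ⌊$44,742 × 125%/8⌋ = $6,990. Book value $37,752.
Year 5: ⌊$37,752 × 125%/8⌋ = $5,898. Book value $31,854.
Year 6: ⌊$31,854 × 125%/8⌋ = $4,977. Book value $26,877.
Year 7: ⌊$26,877 × 125%/8⌋ = $4,199. Book value $22,678.
Year 8 (final): $22,678 − $6,000 = $16,678. Book value $6,000.

$16,678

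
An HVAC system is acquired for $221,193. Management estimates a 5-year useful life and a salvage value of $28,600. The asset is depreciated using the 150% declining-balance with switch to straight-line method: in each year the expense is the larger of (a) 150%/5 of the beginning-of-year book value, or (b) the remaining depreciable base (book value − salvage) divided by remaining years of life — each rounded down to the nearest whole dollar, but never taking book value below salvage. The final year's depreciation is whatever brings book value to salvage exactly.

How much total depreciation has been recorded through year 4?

$168,957

Depreciable base = $221,193 − $28,600 = $192,593.
Year 1: DB = ⌊$221,193 × 150%/5⌋ = $66,357; SL = ⌊$192,593/5⌋ = $38,518 → take DB $66,357. Book value $154,836.
Year 2: DB = ⌊$154,836 × 150%/5⌋ = $46,450; SL = ⌊$126,236/4⌋ = $31,559 → take DB $46,450. Book value $108,386.
Year 3: DB = ⌊$108,386 × 150%/5⌋ = $32,515; SL = ⌊$79,786/3⌋ = $26,595 → take DB $32,515. Book value $75,871.
Year 4: DB = ⌊$75,871 × 150%/5⌋ = $22,761; SL = ⌊$47,271/2⌋ = $23,635 → take SL $23,635. Book value $52,236.
Accumulated through year 4 = $221,193 − $52,236 = $168,957.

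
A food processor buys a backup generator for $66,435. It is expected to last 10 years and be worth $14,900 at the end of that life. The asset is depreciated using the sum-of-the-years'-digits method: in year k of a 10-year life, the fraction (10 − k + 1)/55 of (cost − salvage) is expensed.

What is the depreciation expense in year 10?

$937

Depreciable base = $66,435 − $14,900 = $51,535.
Sum of the years' digits = 10+9+8+7+6+5+4+3+2+1 = 55.
Year 1: $51,535 × 10/55 = $9,370. Book value $57,065.
Year 2: $51,535 × 9/55 = $8,433. Book value $48,632.
Year 3: $51,535 × 8/55 = $7,496. Book value $41,136.
Year 4: $51,535 × 7/55 = $6,559. Book value $34,577.
Year 5: $51,535 × 6/55 = $5,622. Book value $28,955.
Year 6: $51,535 × 5/55 = $4,685. Book value $24,270.
Year 7: $51,535 × 4/55 = $3,748. Book value $20,522.
Year 8: $51,535 × 3/55 = $2,811. Book value $17,711.
Year 9: $51,535 × 2/55 = $1,874. Book value $15,837.
Year 10: $51,535 × 1/55 = $937. Book value $14,900.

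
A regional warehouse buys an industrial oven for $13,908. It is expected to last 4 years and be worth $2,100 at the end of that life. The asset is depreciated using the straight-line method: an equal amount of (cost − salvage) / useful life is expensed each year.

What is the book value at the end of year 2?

Depreciable base = $13,908 − $2,100 = $11,808.
Annual expense = $11,808 / 4 = $2,952.
End of year 1: book value $10,956.
End of year 2: book value $8,004.

$8,004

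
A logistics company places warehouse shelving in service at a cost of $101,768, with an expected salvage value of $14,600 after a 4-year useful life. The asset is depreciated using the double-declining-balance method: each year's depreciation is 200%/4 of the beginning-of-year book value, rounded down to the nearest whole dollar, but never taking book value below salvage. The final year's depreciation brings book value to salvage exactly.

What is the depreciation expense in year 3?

Depreciable base = $101,768 − $14,600 = $87,168.
Year 1: ⌊$101,768 × 200%/4⌋ = $50,884. Book value $50,884.
Year 2: ⌊$50,884 × 200%/4⌋ = $25,442. Book value $25,442.
Year 3: ⌊$25,442 × 200%/4⌋ = $12,721, capped at $10,842. Book value $14,600.

$10,842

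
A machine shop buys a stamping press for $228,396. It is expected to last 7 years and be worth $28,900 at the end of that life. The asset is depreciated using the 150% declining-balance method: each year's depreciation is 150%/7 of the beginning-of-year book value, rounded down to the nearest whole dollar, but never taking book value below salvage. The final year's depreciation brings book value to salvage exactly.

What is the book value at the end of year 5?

Depreciable base = $228,396 − $28,900 = $199,496.
Year 1: ⌊$228,396 × 150%/7⌋ = $48,942. Book value $179,454.
Year 2: ⌊$179,454 × 150%/7⌋ = $38,454. Book value $141,000.
Year 3: ⌊$141,000 × 150%/7⌋ = $30,214. Book value $110,786.
Year 4: ⌊$110,786 × 150%/7⌋ = $23,739. Book value $87,047.
Year 5: ⌊$87,047 × 150%/7⌋ = $18,652. Book value $68,395.

$68,395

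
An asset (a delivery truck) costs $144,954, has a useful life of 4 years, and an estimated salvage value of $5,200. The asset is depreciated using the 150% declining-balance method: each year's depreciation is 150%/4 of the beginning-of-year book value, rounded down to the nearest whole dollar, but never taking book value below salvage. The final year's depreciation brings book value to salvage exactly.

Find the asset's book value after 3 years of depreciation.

Depreciable base = $144,954 − $5,200 = $139,754.
Year 1: ⌊$144,954 × 150%/4⌋ = $54,357. Book value $90,597.
Year 2: ⌊$90,597 × 150%/4⌋ = $33,973. Book value $56,624.
Year 3: ⌊$56,624 × 150%/4⌋ = $21,234. Book value $35,390.

$35,390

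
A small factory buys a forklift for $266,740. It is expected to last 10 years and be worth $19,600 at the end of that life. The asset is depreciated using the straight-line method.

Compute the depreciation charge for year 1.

Depreciable base = $266,740 − $19,600 = $247,140.
Annual expense = $247,140 / 10 = $24,714.

$24,714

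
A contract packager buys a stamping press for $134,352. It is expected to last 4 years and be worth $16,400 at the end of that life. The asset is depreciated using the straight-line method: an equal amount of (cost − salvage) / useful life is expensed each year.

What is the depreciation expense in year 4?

Depreciable base = $134,352 − $16,400 = $117,952.
Annual expense = $117,952 / 4 = $29,488.

$29,488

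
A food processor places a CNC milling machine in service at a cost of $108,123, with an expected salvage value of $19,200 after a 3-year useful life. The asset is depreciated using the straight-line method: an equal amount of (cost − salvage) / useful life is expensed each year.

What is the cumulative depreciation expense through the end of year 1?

Depreciable base = $108,123 − $19,200 = $88,923.
Annual expense = $88,923 / 3 = $29,641.
End of year 1: book value $78,482.
Accumulated through year 1 = $108,123 − $78,482 = $29,641.

$29,641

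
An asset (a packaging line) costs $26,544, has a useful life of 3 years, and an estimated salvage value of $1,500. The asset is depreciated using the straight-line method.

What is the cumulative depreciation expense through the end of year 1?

Depreciable base = $26,544 − $1,500 = $25,044.
Annual expense = $25,044 / 3 = $8,348.
End of year 1: book value $18,196.
Accumulated through year 1 = $26,544 − $18,196 = $8,348.

$8,348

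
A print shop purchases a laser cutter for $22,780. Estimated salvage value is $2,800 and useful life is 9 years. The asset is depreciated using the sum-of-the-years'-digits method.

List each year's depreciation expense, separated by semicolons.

$3,996; $3,552; $3,108; $2,664; $2,220; $1,776; $1,332; $888; $444

Depreciable base = $22,780 − $2,800 = $19,980.
Sum of the years' digits = 9+8+7+6+5+4+3+2+1 = 45.
Year 1: $19,980 × 9/45 = $3,996. Book value $18,784.
Year 2: $19,980 × 8/45 = $3,552. Book value $15,232.
Year 3: $19,980 × 7/45 = $3,108. Book value $12,124.
Year 4: $19,980 × 6/45 = $2,664. Book value $9,460.
Year 5: $19,980 × 5/45 = $2,220. Book value $7,240.
Year 6: $19,980 × 4/45 = $1,776. Book value $5,464.
Year 7: $19,980 × 3/45 = $1,332. Book value $4,132.
Year 8: $19,980 × 2/45 = $888. Book value $3,244.
Year 9: $19,980 × 1/45 = $444. Book value $2,800.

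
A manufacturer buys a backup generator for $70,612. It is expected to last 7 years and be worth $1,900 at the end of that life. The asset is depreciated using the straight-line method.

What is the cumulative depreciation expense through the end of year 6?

$58,896

Depreciable base = $70,612 − $1,900 = $68,712.
Annual expense = $68,712 / 7 = $9,816.
End of year 1: book value $60,796.
End of year 2: book value $50,980.
End of year 3: book value $41,164.
End of year 4: book value $31,348.
End of year 5: book value $21,532.
End of year 6: book value $11,716.
Accumulated through year 6 = $70,612 − $11,716 = $58,896.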